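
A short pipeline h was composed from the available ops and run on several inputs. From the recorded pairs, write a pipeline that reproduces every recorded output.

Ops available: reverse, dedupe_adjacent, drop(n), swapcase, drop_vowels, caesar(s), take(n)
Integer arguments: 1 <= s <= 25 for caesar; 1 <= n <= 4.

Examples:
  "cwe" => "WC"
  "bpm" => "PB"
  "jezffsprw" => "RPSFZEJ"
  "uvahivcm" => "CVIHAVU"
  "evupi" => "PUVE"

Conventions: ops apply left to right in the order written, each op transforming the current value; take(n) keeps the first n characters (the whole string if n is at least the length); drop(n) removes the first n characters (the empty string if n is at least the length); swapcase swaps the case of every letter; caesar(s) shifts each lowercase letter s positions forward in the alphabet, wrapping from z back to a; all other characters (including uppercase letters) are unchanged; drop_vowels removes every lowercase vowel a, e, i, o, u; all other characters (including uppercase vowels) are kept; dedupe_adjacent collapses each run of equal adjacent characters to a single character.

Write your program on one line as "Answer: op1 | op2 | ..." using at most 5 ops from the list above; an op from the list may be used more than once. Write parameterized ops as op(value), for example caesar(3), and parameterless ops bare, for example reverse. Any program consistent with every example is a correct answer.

dedupe_adjacent | reverse | swapcase | drop(1)

Check, running the answer program on each example:
  "cwe" -> "cwe" -> "ewc" -> "EWC" -> "WC"
  "bpm" -> "bpm" -> "mpb" -> "MPB" -> "PB"
  "jezffsprw" -> "jezfsprw" -> "wrpsfzej" -> "WRPSFZEJ" -> "RPSFZEJ"
  "uvahivcm" -> "uvahivcm" -> "mcvihavu" -> "MCVIHAVU" -> "CVIHAVU"
  "evupi" -> "evupi" -> "ipuve" -> "IPUVE" -> "PUVE"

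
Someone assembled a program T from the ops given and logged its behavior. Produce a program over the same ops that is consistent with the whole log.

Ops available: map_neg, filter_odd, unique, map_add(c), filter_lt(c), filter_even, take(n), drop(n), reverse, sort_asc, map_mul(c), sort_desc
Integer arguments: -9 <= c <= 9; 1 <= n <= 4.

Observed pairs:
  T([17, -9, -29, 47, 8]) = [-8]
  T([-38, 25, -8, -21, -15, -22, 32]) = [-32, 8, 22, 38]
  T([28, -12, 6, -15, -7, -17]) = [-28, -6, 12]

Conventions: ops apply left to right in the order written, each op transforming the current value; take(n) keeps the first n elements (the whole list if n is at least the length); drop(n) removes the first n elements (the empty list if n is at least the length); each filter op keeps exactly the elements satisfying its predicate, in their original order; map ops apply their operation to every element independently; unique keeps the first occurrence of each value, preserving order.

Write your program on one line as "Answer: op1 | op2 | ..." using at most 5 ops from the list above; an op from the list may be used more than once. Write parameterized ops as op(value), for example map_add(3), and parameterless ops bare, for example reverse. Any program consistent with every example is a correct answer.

filter_even | sort_asc | map_neg | reverse

Check, running the answer program on each example:
  [17, -9, -29, 47, 8] -> [8] -> [8] -> [-8] -> [-8]
  [-38, 25, -8, -21, -15, -22, 32] -> [-38, -8, -22, 32] -> [-38, -22, -8, 32] -> [38, 22, 8, -32] -> [-32, 8, 22, 38]
  [28, -12, 6, -15, -7, -17] -> [28, -12, 6] -> [-12, 6, 28] -> [12, -6, -28] -> [-28, -6, 12]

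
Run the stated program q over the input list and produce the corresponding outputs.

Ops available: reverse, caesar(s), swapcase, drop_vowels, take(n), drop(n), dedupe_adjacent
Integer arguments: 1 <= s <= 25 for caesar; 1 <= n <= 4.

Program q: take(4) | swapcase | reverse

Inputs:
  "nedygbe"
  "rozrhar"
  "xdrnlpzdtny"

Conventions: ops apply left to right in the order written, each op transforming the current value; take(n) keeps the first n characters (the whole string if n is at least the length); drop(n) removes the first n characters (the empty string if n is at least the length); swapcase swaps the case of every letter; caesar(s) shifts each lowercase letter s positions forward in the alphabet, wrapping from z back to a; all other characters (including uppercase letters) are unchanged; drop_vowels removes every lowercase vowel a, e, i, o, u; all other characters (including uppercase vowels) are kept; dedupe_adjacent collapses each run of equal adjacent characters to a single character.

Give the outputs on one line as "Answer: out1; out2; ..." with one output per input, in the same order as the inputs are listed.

Execution, op by op:
  "nedygbe" -> "nedy" -> "NEDY" -> "YDEN"
  "rozrhar" -> "rozr" -> "ROZR" -> "RZOR"
  "xdrnlpzdtny" -> "xdrn" -> "XDRN" -> "NRDX"

"YDEN"; "RZOR"; "NRDX"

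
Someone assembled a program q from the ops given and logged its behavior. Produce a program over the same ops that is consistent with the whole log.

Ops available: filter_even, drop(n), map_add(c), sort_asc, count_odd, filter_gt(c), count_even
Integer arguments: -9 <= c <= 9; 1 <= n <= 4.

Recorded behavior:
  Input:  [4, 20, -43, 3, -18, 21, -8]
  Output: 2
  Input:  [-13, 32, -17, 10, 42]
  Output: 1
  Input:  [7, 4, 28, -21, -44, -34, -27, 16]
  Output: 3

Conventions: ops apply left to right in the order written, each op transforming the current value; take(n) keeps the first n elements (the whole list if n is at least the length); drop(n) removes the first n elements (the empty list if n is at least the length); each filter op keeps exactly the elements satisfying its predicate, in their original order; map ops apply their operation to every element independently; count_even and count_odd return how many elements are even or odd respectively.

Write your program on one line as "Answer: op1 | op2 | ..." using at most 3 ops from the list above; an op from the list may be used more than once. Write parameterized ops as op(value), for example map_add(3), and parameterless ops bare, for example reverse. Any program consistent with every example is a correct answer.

drop(4) | count_even

Check, running the answer program on each example:
  [4, 20, -43, 3, -18, 21, -8] -> [-18, 21, -8] -> 2
  [-13, 32, -17, 10, 42] -> [42] -> 1
  [7, 4, 28, -21, -44, -34, -27, 16] -> [-44, -34, -27, 16] -> 3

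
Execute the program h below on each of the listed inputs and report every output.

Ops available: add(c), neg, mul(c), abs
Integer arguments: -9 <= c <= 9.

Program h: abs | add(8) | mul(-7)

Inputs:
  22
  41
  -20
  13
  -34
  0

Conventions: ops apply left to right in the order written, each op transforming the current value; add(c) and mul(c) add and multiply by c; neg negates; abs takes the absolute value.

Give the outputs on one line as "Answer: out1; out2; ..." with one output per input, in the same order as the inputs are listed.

-210; -343; -196; -147; -294; -56

Execution, op by op:
  22 -> 22 -> 30 -> -210
  41 -> 41 -> 49 -> -343
  -20 -> 20 -> 28 -> -196
  13 -> 13 -> 21 -> -147
  -34 -> 34 -> 42 -> -294
  0 -> 0 -> 8 -> -56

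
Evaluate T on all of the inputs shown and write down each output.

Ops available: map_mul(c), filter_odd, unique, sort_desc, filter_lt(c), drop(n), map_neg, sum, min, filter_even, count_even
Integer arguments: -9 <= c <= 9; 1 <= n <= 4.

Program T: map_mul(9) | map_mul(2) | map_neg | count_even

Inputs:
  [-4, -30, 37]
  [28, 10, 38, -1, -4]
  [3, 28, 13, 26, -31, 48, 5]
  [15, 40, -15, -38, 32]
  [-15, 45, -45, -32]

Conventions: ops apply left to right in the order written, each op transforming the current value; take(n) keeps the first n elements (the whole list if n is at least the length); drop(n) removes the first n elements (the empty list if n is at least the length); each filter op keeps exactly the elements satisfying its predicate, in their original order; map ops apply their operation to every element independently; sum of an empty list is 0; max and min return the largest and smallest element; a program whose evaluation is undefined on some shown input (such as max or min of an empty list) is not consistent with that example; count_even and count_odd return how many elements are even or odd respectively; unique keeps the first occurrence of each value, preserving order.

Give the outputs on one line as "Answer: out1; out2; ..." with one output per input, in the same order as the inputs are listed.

Execution, op by op:
  [-4, -30, 37] -> [-36, -270, 333] -> [-72, -540, 666] -> [72, 540, -666] -> 3
  [28, 10, 38, -1, -4] -> [252, 90, 342, -9, -36] -> [504, 180, 684, -18, -72] -> [-504, -180, -684, 18, 72] -> 5
  [3, 28, 13, 26, -31, 48, 5] -> [27, 252, 117, 234, -279, 432, 45] -> [54, 504, 234, 468, -558, 864, 90] -> [-54, -504, -234, -468, 558, -864, -90] -> 7
  [15, 40, -15, -38, 32] -> [135, 360, -135, -342, 288] -> [270, 720, -270, -684, 576] -> [-270, -720, 270, 684, -576] -> 5
  [-15, 45, -45, -32] -> [-135, 405, -405, -288] -> [-270, 810, -810, -576] -> [270, -810, 810, 576] -> 4

3; 5; 7; 5; 4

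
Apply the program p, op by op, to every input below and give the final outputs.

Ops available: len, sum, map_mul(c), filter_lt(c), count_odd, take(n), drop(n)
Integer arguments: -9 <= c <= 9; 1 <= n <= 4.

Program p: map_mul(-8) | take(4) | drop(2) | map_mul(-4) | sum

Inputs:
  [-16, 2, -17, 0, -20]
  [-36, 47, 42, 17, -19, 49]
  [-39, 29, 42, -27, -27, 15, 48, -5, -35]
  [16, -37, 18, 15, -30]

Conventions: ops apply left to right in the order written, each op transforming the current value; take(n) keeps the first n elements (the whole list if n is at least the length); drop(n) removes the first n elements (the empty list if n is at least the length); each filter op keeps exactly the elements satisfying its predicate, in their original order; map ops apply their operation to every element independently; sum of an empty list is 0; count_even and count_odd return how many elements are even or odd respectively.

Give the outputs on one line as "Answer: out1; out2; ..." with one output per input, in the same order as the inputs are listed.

Execution, op by op:
  [-16, 2, -17, 0, -20] -> [128, -16, 136, 0, 160] -> [128, -16, 136, 0] -> [136, 0] -> [-544, 0] -> -544
  [-36, 47, 42, 17, -19, 49] -> [288, -376, -336, -136, 152, -392] -> [288, -376, -336, -136] -> [-336, -136] -> [1344, 544] -> 1888
  [-39, 29, 42, -27, -27, 15, 48, -5, -35] -> [312, -232, -336, 216, 216, -120, -384, 40, 280] -> [312, -232, -336, 216] -> [-336, 216] -> [1344, -864] -> 480
  [16, -37, 18, 15, -30] -> [-128, 296, -144, -120, 240] -> [-128, 296, -144, -120] -> [-144, -120] -> [576, 480] -> 1056

-544; 1888; 480; 1056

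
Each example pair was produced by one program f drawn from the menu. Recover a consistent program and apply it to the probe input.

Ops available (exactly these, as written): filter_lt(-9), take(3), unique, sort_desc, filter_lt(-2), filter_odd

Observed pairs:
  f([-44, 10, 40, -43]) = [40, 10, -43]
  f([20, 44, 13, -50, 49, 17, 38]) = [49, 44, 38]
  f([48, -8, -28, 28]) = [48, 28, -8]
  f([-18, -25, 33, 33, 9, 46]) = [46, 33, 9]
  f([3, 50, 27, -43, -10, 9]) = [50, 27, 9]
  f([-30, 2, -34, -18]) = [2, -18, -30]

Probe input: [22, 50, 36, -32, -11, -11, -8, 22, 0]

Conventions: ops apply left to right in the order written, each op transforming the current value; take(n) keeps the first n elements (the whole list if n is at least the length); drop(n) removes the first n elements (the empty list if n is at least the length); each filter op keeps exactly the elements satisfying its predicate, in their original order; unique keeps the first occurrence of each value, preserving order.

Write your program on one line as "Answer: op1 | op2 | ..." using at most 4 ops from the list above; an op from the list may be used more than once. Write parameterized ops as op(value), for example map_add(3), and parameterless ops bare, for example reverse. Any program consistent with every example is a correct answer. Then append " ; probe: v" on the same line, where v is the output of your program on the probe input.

sort_desc | unique | take(3) ; probe: [50, 36, 22]

Check, running the answer program on each example:
  [-44, 10, 40, -43] -> [40, 10, -43, -44] -> [40, 10, -43, -44] -> [40, 10, -43]
  [20, 44, 13, -50, 49, 17, 38] -> [49, 44, 38, 20, 17, 13, -50] -> [49, 44, 38, 20, 17, 13, -50] -> [49, 44, 38]
  [48, -8, -28, 28] -> [48, 28, -8, -28] -> [48, 28, -8, -28] -> [48, 28, -8]
  [-18, -25, 33, 33, 9, 46] -> [46, 33, 33, 9, -18, -25] -> [46, 33, 9, -18, -25] -> [46, 33, 9]
  [3, 50, 27, -43, -10, 9] -> [50, 27, 9, 3, -10, -43] -> [50, 27, 9, 3, -10, -43] -> [50, 27, 9]
  [-30, 2, -34, -18] -> [2, -18, -30, -34] -> [2, -18, -30, -34] -> [2, -18, -30]
  probe: [22, 50, 36, -32, -11, -11, -8, 22, 0] -> [50, 36, 22, 22, 0, -8, -11, -11, -32] -> [50, 36, 22, 0, -8, -11, -32] -> [50, 36, 22]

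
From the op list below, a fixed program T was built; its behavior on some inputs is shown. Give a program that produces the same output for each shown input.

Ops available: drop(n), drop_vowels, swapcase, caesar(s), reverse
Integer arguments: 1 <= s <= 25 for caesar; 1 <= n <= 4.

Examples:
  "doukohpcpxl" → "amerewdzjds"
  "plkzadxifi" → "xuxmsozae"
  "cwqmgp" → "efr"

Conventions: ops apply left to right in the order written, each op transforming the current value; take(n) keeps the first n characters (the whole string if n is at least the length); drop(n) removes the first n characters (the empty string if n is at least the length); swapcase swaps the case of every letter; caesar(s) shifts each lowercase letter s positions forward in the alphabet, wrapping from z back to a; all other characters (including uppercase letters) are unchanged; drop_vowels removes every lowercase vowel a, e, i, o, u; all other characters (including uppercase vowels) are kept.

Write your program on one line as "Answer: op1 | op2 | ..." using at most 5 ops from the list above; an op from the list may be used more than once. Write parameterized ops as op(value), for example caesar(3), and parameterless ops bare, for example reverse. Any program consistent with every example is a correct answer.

caesar(11) | caesar(23) | reverse | drop_vowels | caesar(7)

Check, running the answer program on each example:
  "doukohpcpxl" -> "ozfvzsanaiw" -> "lwcswpxkxft" -> "tfxkxpwscwl" -> "tfxkxpwscwl" -> "amerewdzjds"
  "plkzadxifi" -> "awvkloitqt" -> "xtshilfqnq" -> "qnqflihstx" -> "qnqflhstx" -> "xuxmsozae"
  "cwqmgp" -> "nhbxra" -> "keyuox" -> "xouyek" -> "xyk" -> "efr"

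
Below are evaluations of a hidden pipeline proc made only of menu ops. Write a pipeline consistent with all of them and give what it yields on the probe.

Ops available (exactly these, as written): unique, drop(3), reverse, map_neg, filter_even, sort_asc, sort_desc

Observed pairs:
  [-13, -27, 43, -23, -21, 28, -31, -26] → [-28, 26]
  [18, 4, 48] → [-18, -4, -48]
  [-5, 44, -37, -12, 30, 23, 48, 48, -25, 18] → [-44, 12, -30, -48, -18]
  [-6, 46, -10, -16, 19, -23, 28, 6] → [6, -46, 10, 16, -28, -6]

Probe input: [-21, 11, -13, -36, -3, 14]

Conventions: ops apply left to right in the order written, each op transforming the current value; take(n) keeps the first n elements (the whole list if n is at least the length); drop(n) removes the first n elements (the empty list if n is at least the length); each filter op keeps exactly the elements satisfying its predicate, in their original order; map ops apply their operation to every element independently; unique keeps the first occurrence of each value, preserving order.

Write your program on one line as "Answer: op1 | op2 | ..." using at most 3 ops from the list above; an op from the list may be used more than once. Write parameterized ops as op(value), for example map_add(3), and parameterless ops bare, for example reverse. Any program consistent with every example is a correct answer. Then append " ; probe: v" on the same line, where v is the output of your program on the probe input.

unique | filter_even | map_neg ; probe: [36, -14]

Check, running the answer program on each example:
  [-13, -27, 43, -23, -21, 28, -31, -26] -> [-13, -27, 43, -23, -21, 28, -31, -26] -> [28, -26] -> [-28, 26]
  [18, 4, 48] -> [18, 4, 48] -> [18, 4, 48] -> [-18, -4, -48]
  [-5, 44, -37, -12, 30, 23, 48, 48, -25, 18] -> [-5, 44, -37, -12, 30, 23, 48, -25, 18] -> [44, -12, 30, 48, 18] -> [-44, 12, -30, -48, -18]
  [-6, 46, -10, -16, 19, -23, 28, 6] -> [-6, 46, -10, -16, 19, -23, 28, 6] -> [-6, 46, -10, -16, 28, 6] -> [6, -46, 10, 16, -28, -6]
  probe: [-21, 11, -13, -36, -3, 14] -> [-21, 11, -13, -36, -3, 14] -> [-36, 14] -> [36, -14]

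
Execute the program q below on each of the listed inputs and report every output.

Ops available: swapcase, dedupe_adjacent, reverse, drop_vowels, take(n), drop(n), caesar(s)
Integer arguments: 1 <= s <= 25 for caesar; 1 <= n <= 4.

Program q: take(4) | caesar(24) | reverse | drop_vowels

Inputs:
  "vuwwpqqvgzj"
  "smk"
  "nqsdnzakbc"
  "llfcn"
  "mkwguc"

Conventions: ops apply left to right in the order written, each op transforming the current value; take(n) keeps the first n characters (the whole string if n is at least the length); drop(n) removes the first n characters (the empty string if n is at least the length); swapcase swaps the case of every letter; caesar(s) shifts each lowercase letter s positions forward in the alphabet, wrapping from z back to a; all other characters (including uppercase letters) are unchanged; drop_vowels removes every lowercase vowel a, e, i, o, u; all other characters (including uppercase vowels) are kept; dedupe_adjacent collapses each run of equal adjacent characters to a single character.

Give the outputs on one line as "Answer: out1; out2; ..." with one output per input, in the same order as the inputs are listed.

"st"; "kq"; "bql"; "djj"; "k"

Execution, op by op:
  "vuwwpqqvgzj" -> "vuww" -> "tsuu" -> "uust" -> "st"
  "smk" -> "smk" -> "qki" -> "ikq" -> "kq"
  "nqsdnzakbc" -> "nqsd" -> "loqb" -> "bqol" -> "bql"
  "llfcn" -> "llfc" -> "jjda" -> "adjj" -> "djj"
  "mkwguc" -> "mkwg" -> "kiue" -> "euik" -> "k"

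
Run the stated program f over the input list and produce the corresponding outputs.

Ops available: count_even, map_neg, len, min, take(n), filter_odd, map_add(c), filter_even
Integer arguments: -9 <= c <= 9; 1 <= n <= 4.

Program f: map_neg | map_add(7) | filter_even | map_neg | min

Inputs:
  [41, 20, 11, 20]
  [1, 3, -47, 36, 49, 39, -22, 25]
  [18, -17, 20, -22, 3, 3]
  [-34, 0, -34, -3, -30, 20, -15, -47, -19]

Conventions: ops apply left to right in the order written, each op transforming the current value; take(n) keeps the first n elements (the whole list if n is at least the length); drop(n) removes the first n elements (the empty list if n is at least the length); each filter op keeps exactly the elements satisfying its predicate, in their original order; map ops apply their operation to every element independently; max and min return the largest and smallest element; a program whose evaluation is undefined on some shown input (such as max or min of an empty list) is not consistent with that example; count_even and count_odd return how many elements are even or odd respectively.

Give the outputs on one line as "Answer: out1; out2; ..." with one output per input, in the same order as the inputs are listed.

4; -54; -24; -54

Execution, op by op:
  [41, 20, 11, 20] -> [-41, -20, -11, -20] -> [-34, -13, -4, -13] -> [-34, -4] -> [34, 4] -> 4
  [1, 3, -47, 36, 49, 39, -22, 25] -> [-1, -3, 47, -36, -49, -39, 22, -25] -> [6, 4, 54, -29, -42, -32, 29, -18] -> [6, 4, 54, -42, -32, -18] -> [-6, -4, -54, 42, 32, 18] -> -54
  [18, -17, 20, -22, 3, 3] -> [-18, 17, -20, 22, -3, -3] -> [-11, 24, -13, 29, 4, 4] -> [24, 4, 4] -> [-24, -4, -4] -> -24
  [-34, 0, -34, -3, -30, 20, -15, -47, -19] -> [34, 0, 34, 3, 30, -20, 15, 47, 19] -> [41, 7, 41, 10, 37, -13, 22, 54, 26] -> [10, 22, 54, 26] -> [-10, -22, -54, -26] -> -54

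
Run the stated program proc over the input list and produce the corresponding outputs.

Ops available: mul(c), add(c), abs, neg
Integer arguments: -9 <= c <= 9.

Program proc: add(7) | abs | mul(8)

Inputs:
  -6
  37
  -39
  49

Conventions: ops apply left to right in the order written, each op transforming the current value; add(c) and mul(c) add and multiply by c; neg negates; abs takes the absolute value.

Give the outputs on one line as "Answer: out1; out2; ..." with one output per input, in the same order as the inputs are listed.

8; 352; 256; 448

Execution, op by op:
  -6 -> 1 -> 1 -> 8
  37 -> 44 -> 44 -> 352
  -39 -> -32 -> 32 -> 256
  49 -> 56 -> 56 -> 448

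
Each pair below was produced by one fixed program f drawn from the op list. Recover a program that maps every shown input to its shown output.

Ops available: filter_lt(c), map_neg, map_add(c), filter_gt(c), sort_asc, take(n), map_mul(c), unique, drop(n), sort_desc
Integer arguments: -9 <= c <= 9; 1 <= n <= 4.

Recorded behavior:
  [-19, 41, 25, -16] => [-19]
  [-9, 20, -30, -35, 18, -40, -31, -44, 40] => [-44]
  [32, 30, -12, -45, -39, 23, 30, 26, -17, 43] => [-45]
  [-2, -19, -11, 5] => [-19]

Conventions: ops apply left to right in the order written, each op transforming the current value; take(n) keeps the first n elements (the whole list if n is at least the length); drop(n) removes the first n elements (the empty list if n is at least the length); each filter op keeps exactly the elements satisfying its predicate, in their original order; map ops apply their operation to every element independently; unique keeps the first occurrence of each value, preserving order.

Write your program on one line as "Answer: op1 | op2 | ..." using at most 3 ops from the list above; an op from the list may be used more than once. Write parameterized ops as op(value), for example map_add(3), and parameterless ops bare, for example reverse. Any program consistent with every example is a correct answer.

unique | sort_asc | take(1)

Check, running the answer program on each example:
  [-19, 41, 25, -16] -> [-19, 41, 25, -16] -> [-19, -16, 25, 41] -> [-19]
  [-9, 20, -30, -35, 18, -40, -31, -44, 40] -> [-9, 20, -30, -35, 18, -40, -31, -44, 40] -> [-44, -40, -35, -31, -30, -9, 18, 20, 40] -> [-44]
  [32, 30, -12, -45, -39, 23, 30, 26, -17, 43] -> [32, 30, -12, -45, -39, 23, 26, -17, 43] -> [-45, -39, -17, -12, 23, 26, 30, 32, 43] -> [-45]
  [-2, -19, -11, 5] -> [-2, -19, -11, 5] -> [-19, -11, -2, 5] -> [-19]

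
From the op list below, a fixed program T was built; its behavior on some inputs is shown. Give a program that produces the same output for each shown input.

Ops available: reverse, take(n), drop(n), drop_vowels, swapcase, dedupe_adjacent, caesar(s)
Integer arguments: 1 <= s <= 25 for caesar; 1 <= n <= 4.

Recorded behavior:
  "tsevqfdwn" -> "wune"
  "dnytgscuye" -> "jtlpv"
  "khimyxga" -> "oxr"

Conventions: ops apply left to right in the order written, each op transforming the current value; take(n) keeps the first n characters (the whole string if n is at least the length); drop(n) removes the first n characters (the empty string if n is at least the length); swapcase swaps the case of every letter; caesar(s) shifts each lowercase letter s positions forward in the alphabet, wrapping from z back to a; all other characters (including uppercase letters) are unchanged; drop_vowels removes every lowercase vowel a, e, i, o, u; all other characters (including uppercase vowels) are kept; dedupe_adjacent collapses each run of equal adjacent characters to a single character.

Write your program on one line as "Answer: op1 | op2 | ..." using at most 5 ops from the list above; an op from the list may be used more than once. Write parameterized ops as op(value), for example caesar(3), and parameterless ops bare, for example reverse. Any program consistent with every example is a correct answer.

caesar(9) | drop(4) | caesar(12) | caesar(22) | drop(1)

Check, running the answer program on each example:
  "tsevqfdwn" -> "cbnezomfw" -> "zomfw" -> "layri" -> "hwune" -> "wune"
  "dnytgscuye" -> "mwhcpbldhn" -> "pbldhn" -> "bnxptz" -> "xjtlpv" -> "jtlpv"
  "khimyxga" -> "tqrvhgpj" -> "hgpj" -> "tsbv" -> "poxr" -> "oxr"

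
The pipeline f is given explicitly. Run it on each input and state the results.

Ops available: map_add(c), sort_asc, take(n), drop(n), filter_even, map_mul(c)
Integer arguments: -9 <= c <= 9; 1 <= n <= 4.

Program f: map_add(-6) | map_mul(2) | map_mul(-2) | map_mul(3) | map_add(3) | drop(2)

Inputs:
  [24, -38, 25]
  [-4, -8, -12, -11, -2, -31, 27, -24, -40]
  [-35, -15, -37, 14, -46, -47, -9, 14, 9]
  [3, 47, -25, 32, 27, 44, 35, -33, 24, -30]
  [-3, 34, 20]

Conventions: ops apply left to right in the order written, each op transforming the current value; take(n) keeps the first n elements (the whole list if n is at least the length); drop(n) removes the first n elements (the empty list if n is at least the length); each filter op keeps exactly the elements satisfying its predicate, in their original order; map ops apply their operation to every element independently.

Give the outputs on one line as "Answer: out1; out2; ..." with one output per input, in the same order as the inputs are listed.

[-225]; [219, 207, 99, 447, -249, 363, 555]; [519, -93, 627, 639, 183, -93, -33]; [375, -309, -249, -453, -345, 471, -213, 435]; [-165]

Execution, op by op:
  [24, -38, 25] -> [18, -44, 19] -> [36, -88, 38] -> [-72, 176, -76] -> [-216, 528, -228] -> [-213, 531, -225] -> [-225]
  [-4, -8, -12, -11, -2, -31, 27, -24, -40] -> [-10, -14, -18, -17, -8, -37, 21, -30, -46] -> [-20, -28, -36, -34, -16, -74, 42, -60, -92] -> [40, 56, 72, 68, 32, 148, -84, 120, 184] -> [120, 168, 216, 204, 96, 444, -252, 360, 552] -> [123, 171, 219, 207, 99, 447, -249, 363, 555] -> [219, 207, 99, 447, -249, 363, 555]
  [-35, -15, -37, 14, -46, -47, -9, 14, 9] -> [-41, -21, -43, 8, -52, -53, -15, 8, 3] -> [-82, -42, -86, 16, -104, -106, -30, 16, 6] -> [164, 84, 172, -32, 208, 212, 60, -32, -12] -> [492, 252, 516, -96, 624, 636, 180, -96, -36] -> [495, 255, 519, -93, 627, 639, 183, -93, -33] -> [519, -93, 627, 639, 183, -93, -33]
  [3, 47, -25, 32, 27, 44, 35, -33, 24, -30] -> [-3, 41, -31, 26, 21, 38, 29, -39, 18, -36] -> [-6, 82, -62, 52, 42, 76, 58, -78, 36, -72] -> [12, -164, 124, -104, -84, -152, -116, 156, -72, 144] -> [36, -492, 372, -312, -252, -456, -348, 468, -216, 432] -> [39, -489, 375, -309, -249, -453, -345, 471, -213, 435] -> [375, -309, -249, -453, -345, 471, -213, 435]
  [-3, 34, 20] -> [-9, 28, 14] -> [-18, 56, 28] -> [36, -112, -56] -> [108, -336, -168] -> [111, -333, -165] -> [-165]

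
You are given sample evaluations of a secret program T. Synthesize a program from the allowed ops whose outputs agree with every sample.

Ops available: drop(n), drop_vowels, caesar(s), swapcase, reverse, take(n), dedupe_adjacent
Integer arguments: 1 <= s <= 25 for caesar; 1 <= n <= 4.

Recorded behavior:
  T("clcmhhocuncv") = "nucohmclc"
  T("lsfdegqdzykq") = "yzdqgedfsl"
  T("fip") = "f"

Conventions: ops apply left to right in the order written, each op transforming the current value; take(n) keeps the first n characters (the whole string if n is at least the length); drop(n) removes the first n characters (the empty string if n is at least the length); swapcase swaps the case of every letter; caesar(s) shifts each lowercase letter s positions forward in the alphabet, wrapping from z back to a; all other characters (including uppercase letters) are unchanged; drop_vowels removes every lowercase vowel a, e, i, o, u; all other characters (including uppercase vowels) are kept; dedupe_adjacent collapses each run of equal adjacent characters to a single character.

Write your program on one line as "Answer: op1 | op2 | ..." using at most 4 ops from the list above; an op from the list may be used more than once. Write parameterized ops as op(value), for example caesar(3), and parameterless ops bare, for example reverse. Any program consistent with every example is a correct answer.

reverse | dedupe_adjacent | drop(2)

Check, running the answer program on each example:
  "clcmhhocuncv" -> "vcnucohhmclc" -> "vcnucohmclc" -> "nucohmclc"
  "lsfdegqdzykq" -> "qkyzdqgedfsl" -> "qkyzdqgedfsl" -> "yzdqgedfsl"
  "fip" -> "pif" -> "pif" -> "f"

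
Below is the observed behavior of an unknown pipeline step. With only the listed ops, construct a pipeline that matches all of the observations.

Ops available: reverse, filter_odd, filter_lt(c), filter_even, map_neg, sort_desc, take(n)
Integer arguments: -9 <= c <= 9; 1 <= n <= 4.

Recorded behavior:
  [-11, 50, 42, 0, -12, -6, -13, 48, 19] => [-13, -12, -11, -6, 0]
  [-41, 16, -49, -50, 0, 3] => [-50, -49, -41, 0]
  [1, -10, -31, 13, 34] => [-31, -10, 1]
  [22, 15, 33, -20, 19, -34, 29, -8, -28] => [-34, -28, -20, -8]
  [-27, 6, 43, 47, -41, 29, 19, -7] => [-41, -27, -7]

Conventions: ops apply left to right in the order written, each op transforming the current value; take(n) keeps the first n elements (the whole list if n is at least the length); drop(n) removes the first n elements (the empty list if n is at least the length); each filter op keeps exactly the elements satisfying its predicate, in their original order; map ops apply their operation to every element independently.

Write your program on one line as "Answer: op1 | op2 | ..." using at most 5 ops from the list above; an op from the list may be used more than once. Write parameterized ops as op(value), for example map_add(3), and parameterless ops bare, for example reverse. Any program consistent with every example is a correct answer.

reverse | filter_lt(2) | sort_desc | reverse

Check, running the answer program on each example:
  [-11, 50, 42, 0, -12, -6, -13, 48, 19] -> [19, 48, -13, -6, -12, 0, 42, 50, -11] -> [-13, -6, -12, 0, -11] -> [0, -6, -11, -12, -13] -> [-13, -12, -11, -6, 0]
  [-41, 16, -49, -50, 0, 3] -> [3, 0, -50, -49, 16, -41] -> [0, -50, -49, -41] -> [0, -41, -49, -50] -> [-50, -49, -41, 0]
  [1, -10, -31, 13, 34] -> [34, 13, -31, -10, 1] -> [-31, -10, 1] -> [1, -10, -31] -> [-31, -10, 1]
  [22, 15, 33, -20, 19, -34, 29, -8, -28] -> [-28, -8, 29, -34, 19, -20, 33, 15, 22] -> [-28, -8, -34, -20] -> [-8, -20, -28, -34] -> [-34, -28, -20, -8]
  [-27, 6, 43, 47, -41, 29, 19, -7] -> [-7, 19, 29, -41, 47, 43, 6, -27] -> [-7, -41, -27] -> [-7, -27, -41] -> [-41, -27, -7]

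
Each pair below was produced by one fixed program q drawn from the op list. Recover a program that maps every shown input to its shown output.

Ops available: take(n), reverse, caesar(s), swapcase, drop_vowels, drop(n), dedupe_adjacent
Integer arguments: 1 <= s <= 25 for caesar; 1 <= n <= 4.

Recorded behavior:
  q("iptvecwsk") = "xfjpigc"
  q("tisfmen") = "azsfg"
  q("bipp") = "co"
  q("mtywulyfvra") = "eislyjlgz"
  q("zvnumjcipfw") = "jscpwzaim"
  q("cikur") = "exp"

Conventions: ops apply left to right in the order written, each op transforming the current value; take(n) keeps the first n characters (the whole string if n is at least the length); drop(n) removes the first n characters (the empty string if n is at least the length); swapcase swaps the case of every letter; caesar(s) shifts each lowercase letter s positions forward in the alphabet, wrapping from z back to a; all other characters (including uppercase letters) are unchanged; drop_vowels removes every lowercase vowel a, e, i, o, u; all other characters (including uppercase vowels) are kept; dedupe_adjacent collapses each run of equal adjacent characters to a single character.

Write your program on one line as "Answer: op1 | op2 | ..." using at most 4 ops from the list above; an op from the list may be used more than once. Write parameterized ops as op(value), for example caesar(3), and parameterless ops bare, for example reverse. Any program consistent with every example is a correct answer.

reverse | drop_vowels | dedupe_adjacent | caesar(13)

Check, running the answer program on each example:
  "iptvecwsk" -> "kswcevtpi" -> "kswcvtp" -> "kswcvtp" -> "xfjpigc"
  "tisfmen" -> "nemfsit" -> "nmfst" -> "nmfst" -> "azsfg"
  "bipp" -> "ppib" -> "ppb" -> "pb" -> "co"
  "mtywulyfvra" -> "arvfyluwytm" -> "rvfylwytm" -> "rvfylwytm" -> "eislyjlgz"
  "zvnumjcipfw" -> "wfpicjmunvz" -> "wfpcjmnvz" -> "wfpcjmnvz" -> "jscpwzaim"
  "cikur" -> "rukic" -> "rkc" -> "rkc" -> "exp"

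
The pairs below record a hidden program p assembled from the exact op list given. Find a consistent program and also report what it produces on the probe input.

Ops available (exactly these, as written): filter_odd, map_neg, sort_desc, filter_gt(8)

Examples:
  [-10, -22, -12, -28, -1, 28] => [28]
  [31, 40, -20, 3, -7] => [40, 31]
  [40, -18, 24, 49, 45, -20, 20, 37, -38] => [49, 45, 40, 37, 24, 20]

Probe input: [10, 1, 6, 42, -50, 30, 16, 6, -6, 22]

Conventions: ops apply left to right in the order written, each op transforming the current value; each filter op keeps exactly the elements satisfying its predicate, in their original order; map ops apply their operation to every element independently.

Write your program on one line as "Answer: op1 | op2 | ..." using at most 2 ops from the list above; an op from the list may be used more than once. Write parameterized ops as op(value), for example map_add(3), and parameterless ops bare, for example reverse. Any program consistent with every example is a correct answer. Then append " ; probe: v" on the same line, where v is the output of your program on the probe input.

sort_desc | filter_gt(8) ; probe: [42, 30, 22, 16, 10]

Check, running the answer program on each example:
  [-10, -22, -12, -28, -1, 28] -> [28, -1, -10, -12, -22, -28] -> [28]
  [31, 40, -20, 3, -7] -> [40, 31, 3, -7, -20] -> [40, 31]
  [40, -18, 24, 49, 45, -20, 20, 37, -38] -> [49, 45, 40, 37, 24, 20, -18, -20, -38] -> [49, 45, 40, 37, 24, 20]
  probe: [10, 1, 6, 42, -50, 30, 16, 6, -6, 22] -> [42, 30, 22, 16, 10, 6, 6, 1, -6, -50] -> [42, 30, 22, 16, 10]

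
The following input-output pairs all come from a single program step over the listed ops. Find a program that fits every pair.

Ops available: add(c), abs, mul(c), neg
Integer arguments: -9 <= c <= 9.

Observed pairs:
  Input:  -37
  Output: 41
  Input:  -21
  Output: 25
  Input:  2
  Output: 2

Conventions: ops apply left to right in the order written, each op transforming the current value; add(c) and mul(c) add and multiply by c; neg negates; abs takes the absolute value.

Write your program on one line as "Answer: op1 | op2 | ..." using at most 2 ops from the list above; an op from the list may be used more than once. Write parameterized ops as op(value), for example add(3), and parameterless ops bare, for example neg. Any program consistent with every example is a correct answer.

add(-4) | abs

Check, running the answer program on each example:
  -37 -> -41 -> 41
  -21 -> -25 -> 25
  2 -> -2 -> 2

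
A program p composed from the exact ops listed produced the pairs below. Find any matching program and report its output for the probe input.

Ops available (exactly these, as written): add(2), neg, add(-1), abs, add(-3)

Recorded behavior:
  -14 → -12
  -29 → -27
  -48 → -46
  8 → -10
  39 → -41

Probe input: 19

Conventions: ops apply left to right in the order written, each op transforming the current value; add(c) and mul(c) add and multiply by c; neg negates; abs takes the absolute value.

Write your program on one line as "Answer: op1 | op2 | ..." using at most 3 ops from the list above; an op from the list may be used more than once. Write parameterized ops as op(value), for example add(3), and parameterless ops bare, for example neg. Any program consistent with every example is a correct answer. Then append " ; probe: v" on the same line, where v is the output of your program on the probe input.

add(2) | abs | neg ; probe: -21

Check, running the answer program on each example:
  -14 -> -12 -> 12 -> -12
  -29 -> -27 -> 27 -> -27
  -48 -> -46 -> 46 -> -46
  8 -> 10 -> 10 -> -10
  39 -> 41 -> 41 -> -41
  probe: 19 -> 21 -> 21 -> -21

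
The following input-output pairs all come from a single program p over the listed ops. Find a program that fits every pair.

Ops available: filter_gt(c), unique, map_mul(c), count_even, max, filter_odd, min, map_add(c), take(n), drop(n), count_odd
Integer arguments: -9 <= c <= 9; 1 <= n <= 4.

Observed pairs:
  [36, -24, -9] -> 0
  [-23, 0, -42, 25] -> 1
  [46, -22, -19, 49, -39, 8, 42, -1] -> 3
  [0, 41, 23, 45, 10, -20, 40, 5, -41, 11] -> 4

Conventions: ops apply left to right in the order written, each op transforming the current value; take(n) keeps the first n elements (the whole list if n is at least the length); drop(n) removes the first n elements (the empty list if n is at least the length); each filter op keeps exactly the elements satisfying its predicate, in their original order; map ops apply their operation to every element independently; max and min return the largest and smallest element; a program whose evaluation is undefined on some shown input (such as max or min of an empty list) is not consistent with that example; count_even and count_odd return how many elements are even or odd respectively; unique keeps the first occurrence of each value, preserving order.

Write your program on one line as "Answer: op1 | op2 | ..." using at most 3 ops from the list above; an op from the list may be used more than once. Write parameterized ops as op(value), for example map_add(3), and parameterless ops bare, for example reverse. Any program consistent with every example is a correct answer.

drop(3) | count_odd

Check, running the answer program on each example:
  [36, -24, -9] -> [] -> 0
  [-23, 0, -42, 25] -> [25] -> 1
  [46, -22, -19, 49, -39, 8, 42, -1] -> [49, -39, 8, 42, -1] -> 3
  [0, 41, 23, 45, 10, -20, 40, 5, -41, 11] -> [45, 10, -20, 40, 5, -41, 11] -> 4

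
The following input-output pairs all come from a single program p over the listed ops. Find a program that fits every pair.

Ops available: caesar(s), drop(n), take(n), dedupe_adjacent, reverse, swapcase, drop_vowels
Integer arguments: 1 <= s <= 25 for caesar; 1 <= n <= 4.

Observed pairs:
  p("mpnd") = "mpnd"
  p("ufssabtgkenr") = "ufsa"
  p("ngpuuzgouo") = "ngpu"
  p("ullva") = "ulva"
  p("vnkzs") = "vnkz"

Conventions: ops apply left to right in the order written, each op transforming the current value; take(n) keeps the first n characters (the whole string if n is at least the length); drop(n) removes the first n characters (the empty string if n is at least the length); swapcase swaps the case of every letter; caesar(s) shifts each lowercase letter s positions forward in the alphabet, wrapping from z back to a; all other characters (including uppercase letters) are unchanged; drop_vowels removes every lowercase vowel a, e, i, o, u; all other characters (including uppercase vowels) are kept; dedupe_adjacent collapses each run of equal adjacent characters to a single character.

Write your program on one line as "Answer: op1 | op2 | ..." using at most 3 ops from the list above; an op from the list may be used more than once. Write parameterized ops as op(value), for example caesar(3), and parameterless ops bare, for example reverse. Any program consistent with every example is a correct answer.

dedupe_adjacent | take(4)

Check, running the answer program on each example:
  "mpnd" -> "mpnd" -> "mpnd"
  "ufssabtgkenr" -> "ufsabtgkenr" -> "ufsa"
  "ngpuuzgouo" -> "ngpuzgouo" -> "ngpu"
  "ullva" -> "ulva" -> "ulva"
  "vnkzs" -> "vnkzs" -> "vnkz"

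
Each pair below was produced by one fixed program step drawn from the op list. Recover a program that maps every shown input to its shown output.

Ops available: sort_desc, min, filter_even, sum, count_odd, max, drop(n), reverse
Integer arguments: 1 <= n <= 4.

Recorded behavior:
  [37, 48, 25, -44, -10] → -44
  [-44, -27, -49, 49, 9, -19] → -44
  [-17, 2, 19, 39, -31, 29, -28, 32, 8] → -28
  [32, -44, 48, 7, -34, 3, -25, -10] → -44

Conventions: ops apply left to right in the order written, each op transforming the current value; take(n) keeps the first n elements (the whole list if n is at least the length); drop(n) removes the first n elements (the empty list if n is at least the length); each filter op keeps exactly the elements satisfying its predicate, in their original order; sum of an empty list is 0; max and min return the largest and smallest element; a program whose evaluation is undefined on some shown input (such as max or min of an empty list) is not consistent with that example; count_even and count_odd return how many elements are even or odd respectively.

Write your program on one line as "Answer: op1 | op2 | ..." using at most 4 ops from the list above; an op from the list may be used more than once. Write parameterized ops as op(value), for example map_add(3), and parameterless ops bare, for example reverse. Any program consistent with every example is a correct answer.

filter_even | reverse | sort_desc | min

Check, running the answer program on each example:
  [37, 48, 25, -44, -10] -> [48, -44, -10] -> [-10, -44, 48] -> [48, -10, -44] -> -44
  [-44, -27, -49, 49, 9, -19] -> [-44] -> [-44] -> [-44] -> -44
  [-17, 2, 19, 39, -31, 29, -28, 32, 8] -> [2, -28, 32, 8] -> [8, 32, -28, 2] -> [32, 8, 2, -28] -> -28
  [32, -44, 48, 7, -34, 3, -25, -10] -> [32, -44, 48, -34, -10] -> [-10, -34, 48, -44, 32] -> [48, 32, -10, -34, -44] -> -44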